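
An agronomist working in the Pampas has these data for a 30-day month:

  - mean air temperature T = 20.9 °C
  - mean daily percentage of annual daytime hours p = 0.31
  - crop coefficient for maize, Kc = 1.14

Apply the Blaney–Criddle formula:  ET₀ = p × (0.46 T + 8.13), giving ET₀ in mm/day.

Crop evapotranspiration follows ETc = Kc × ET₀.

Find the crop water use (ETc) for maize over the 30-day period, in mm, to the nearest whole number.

188 mm

ET₀ = 0.31 × (0.46 × 20.9 + 8.13) = 0.31 × 17.744 = 5.5006 mm/d
ETc = Kc × ET₀ = 1.14 × 5.5006 = 6.2707 mm/d
Over 30 days: 6.2707 × 30 = 188.121 mm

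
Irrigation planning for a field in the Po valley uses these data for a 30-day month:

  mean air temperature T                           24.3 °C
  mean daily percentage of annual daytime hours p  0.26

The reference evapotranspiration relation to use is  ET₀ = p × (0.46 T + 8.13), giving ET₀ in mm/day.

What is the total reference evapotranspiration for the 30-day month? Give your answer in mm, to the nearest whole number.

151 mm

ET₀ = 0.26 × (0.46 × 24.3 + 8.13) = 0.26 × 19.308 = 5.0201 mm/d
Monthly total = 5.0201 × 30 = 150.603 mm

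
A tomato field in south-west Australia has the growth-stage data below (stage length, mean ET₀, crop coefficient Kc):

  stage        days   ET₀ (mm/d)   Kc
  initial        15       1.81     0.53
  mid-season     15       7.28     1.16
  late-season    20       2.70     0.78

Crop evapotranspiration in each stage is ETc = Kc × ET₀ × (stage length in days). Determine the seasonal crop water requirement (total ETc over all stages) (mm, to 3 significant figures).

initial: 0.53 × 1.81 × 15 = 14.39 mm
mid-season: 1.16 × 7.28 × 15 = 126.67 mm
late-season: 0.78 × 2.70 × 20 = 42.12 mm
Seasonal total = 183.18 mm

183 mm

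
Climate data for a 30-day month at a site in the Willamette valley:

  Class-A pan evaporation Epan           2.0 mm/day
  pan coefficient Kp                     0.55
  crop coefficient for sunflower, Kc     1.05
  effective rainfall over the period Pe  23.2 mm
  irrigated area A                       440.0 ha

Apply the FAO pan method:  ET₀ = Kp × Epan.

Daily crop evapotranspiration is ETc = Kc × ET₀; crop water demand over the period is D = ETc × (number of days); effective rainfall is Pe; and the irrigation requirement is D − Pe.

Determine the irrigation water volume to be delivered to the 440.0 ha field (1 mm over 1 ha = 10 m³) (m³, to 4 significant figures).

50380 m³

ET₀ = 0.55 × 2.0 = 1.1000 mm/d
ETc = Kc × ET₀ = 1.05 × 1.1000 = 1.1550 mm/d
Crop demand D = ETc × 30 d = 1.1550 × 30 = 34.650 mm
D − Pe = 34.650 − 23.2 = 11.450 mm
Volume = 11.450 mm × 440.0 ha × 10 = 50380.0 m³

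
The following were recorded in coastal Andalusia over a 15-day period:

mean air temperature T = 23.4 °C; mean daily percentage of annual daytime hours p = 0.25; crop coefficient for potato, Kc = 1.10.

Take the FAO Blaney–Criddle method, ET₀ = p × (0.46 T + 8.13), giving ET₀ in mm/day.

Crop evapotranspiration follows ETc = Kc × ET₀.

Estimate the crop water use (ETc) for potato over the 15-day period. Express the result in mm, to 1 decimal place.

77.9 mm

ET₀ = 0.25 × (0.46 × 23.4 + 8.13) = 0.25 × 18.894 = 4.7235 mm/d
ETc = Kc × ET₀ = 1.10 × 4.7235 = 5.1959 mm/d
Over 15 days: 5.1959 × 15 = 77.939 mm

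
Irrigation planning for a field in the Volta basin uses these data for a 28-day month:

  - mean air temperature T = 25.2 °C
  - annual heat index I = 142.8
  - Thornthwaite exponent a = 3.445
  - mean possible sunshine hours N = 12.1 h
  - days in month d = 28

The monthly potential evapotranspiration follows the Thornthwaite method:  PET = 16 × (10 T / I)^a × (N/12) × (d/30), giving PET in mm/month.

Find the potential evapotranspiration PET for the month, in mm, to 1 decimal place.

10T/I = 10 × 25.2 / 142.8 = 1.7647
(10T/I)^a = 1.7647^3.445 = 7.0759
Uncorrected PET = 16 × 7.0759 = 113.214 mm
Correction = (N/12)(d/30) = (12.1/12)(28/30) = 0.9411
PET = 113.214 × 0.9411 = 106.546 mm/month

106.5 mm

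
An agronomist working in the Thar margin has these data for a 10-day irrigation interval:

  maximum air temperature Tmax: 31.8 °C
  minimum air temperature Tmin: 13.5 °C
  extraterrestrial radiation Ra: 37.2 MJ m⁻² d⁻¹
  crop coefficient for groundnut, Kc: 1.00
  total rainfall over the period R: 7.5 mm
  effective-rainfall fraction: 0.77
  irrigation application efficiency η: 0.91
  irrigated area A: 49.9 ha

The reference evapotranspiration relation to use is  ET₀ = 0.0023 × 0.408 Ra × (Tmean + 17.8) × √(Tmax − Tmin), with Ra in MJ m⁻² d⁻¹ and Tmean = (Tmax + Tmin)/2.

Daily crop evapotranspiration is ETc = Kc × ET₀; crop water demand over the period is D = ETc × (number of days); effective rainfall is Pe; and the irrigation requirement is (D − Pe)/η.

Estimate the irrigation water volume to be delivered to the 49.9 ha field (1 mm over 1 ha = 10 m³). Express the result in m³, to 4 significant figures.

29960 m³

Tmean = (31.8 + 13.5)/2 = 22.65 °C
0.408 Ra = 0.408 × 37.2 = 15.1776 mm/d equivalent
ET₀ = 0.0023 × 15.1776 × (22.65 + 17.8) × √18.3 = 0.0023 × 15.1776 × 40.45 × 4.2778 = 6.0405 mm/d
ETc = Kc × ET₀ = 1.00 × 6.0405 = 6.0405 mm/d
Crop demand D = ETc × 10 d = 6.0405 × 10 = 60.405 mm
Pe = 0.77 × 7.5 = 5.775 mm
D − Pe = 60.405 − 5.775 = 54.630 mm
Gross irrigation = 54.630 / 0.91 = 60.033 mm
Volume = 60.033 mm × 49.9 ha × 10 = 29956.5 m³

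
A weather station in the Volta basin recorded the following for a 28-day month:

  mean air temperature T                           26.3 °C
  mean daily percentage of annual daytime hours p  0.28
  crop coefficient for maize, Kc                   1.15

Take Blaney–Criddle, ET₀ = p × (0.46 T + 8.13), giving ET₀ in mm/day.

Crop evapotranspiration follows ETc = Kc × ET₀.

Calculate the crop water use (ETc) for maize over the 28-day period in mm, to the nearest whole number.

ET₀ = 0.28 × (0.46 × 26.3 + 8.13) = 0.28 × 20.228 = 5.6638 mm/d
ETc = Kc × ET₀ = 1.15 × 5.6638 = 6.5134 mm/d
Over 28 days: 6.5134 × 28 = 182.375 mm

182 mm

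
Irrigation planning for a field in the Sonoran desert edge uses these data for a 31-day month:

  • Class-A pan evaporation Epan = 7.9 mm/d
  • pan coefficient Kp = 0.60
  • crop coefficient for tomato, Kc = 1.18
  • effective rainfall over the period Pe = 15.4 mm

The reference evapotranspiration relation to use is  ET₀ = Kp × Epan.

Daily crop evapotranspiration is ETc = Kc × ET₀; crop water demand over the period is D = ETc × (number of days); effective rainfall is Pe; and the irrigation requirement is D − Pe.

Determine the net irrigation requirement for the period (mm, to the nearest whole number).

158 mm

ET₀ = 0.60 × 7.9 = 4.7400 mm/d
ETc = Kc × ET₀ = 1.18 × 4.7400 = 5.5932 mm/d
Crop demand D = ETc × 31 d = 5.5932 × 31 = 173.389 mm
D − Pe = 173.389 − 15.4 = 157.989 mm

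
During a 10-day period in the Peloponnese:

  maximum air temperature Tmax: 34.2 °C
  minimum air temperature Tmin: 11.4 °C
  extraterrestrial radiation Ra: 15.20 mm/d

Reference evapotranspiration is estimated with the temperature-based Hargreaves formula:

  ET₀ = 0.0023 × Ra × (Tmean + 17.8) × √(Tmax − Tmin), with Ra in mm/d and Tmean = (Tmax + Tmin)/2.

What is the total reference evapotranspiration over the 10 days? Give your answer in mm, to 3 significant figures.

67.8 mm

Tmean = (34.2 + 11.4)/2 = 22.80 °C
ET₀ = 0.0023 × 15.20 × (22.80 + 17.8) × √22.8 = 0.0023 × 15.20 × 40.60 × 4.7749 = 6.7774 mm/d
Over 10 days: 6.7774 × 10 = 67.774 mm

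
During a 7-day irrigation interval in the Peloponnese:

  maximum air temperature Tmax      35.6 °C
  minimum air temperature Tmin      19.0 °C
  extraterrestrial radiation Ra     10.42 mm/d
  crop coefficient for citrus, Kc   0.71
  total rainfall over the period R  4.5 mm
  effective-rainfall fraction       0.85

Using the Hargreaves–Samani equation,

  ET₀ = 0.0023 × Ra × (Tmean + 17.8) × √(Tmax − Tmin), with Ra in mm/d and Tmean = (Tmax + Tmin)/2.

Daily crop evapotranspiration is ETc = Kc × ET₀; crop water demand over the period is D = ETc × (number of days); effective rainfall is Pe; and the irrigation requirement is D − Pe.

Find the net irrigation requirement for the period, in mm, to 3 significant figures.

18.1 mm

Tmean = (35.6 + 19.0)/2 = 27.30 °C
ET₀ = 0.0023 × 10.42 × (27.30 + 17.8) × √16.6 = 0.0023 × 10.42 × 45.10 × 4.0743 = 4.4038 mm/d
ETc = Kc × ET₀ = 0.71 × 4.4038 = 3.1267 mm/d
Crop demand D = ETc × 7 d = 3.1267 × 7 = 21.887 mm
Pe = 0.85 × 4.5 = 3.825 mm
D − Pe = 21.887 − 3.825 = 18.062 mm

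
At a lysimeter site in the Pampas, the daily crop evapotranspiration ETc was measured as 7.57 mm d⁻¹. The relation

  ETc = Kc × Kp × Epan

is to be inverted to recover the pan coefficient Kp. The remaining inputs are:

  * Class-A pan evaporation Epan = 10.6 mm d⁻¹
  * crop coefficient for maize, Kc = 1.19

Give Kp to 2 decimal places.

ETc = Kc × Kp × Epan  ⇒  Kp = ETc / (Kc × Epan)
Kp = 7.57 / (1.19 × 10.6) = 7.57 / 12.614 = 0.6001

0.60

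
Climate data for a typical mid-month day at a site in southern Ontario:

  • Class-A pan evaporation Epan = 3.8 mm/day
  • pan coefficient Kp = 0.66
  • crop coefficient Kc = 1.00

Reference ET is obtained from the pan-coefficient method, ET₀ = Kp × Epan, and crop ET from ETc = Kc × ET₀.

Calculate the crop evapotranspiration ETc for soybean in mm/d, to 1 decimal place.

2.5 mm/d

ET₀ = 0.66 × 3.8 = 2.5080 mm/d
ETc = Kc × ET₀ = 1.00 × 2.5080 = 2.5080 mm/d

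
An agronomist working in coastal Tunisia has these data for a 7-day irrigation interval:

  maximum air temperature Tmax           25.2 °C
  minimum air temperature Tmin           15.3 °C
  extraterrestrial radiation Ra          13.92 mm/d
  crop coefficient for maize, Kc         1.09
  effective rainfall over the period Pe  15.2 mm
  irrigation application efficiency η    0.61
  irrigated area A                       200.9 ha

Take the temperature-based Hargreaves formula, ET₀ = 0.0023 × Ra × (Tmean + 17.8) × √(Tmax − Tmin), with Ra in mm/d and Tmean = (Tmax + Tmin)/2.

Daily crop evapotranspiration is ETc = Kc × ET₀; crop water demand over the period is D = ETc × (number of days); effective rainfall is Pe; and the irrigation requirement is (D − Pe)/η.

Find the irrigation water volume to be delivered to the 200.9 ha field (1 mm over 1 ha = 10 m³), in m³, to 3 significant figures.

46300 m³

Tmean = (25.2 + 15.3)/2 = 20.25 °C
ET₀ = 0.0023 × 13.92 × (20.25 + 17.8) × √9.9 = 0.0023 × 13.92 × 38.05 × 3.1464 = 3.8330 mm/d
ETc = Kc × ET₀ = 1.09 × 3.8330 = 4.1780 mm/d
Crop demand D = ETc × 7 d = 4.1780 × 7 = 29.246 mm
D − Pe = 29.246 − 15.2 = 14.046 mm
Gross irrigation = 14.046 / 0.61 = 23.026 mm
Volume = 23.026 mm × 200.9 ha × 10 = 46259.2 m³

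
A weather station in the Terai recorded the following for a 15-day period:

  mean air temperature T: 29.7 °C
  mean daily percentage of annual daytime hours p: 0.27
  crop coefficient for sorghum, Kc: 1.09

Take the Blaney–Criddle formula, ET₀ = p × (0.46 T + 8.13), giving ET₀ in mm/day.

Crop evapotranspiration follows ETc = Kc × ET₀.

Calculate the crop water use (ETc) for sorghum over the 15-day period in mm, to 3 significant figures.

96.2 mm

ET₀ = 0.27 × (0.46 × 29.7 + 8.13) = 0.27 × 21.792 = 5.8838 mm/d
ETc = Kc × ET₀ = 1.09 × 5.8838 = 6.4133 mm/d
Over 15 days: 6.4133 × 15 = 96.200 mm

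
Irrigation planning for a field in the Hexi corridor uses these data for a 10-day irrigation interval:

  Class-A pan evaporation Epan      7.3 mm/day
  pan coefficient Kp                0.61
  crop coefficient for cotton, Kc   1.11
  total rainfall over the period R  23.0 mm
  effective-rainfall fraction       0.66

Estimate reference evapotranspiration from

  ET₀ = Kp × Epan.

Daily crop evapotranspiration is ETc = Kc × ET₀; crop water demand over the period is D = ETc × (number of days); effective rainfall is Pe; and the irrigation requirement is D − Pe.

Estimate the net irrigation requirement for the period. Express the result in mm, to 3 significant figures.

34.2 mm

ET₀ = 0.61 × 7.3 = 4.4530 mm/d
ETc = Kc × ET₀ = 1.11 × 4.4530 = 4.9428 mm/d
Crop demand D = ETc × 10 d = 4.9428 × 10 = 49.428 mm
Pe = 0.66 × 23.0 = 15.180 mm
D − Pe = 49.428 − 15.180 = 34.248 mm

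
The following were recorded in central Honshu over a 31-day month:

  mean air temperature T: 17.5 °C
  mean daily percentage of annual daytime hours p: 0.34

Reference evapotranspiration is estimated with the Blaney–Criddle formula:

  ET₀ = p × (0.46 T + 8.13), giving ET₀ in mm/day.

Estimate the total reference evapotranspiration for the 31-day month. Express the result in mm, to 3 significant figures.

171 mm

ET₀ = 0.34 × (0.46 × 17.5 + 8.13) = 0.34 × 16.180 = 5.5012 mm/d
Monthly total = 5.5012 × 31 = 170.537 mm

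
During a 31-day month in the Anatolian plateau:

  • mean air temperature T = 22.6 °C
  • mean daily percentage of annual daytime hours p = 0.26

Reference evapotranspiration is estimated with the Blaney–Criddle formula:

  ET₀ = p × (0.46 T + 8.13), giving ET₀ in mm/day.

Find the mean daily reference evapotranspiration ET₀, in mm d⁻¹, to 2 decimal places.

ET₀ = 0.26 × (0.46 × 22.6 + 8.13) = 0.26 × 18.526 = 4.8168 mm/d

4.82 mm d⁻¹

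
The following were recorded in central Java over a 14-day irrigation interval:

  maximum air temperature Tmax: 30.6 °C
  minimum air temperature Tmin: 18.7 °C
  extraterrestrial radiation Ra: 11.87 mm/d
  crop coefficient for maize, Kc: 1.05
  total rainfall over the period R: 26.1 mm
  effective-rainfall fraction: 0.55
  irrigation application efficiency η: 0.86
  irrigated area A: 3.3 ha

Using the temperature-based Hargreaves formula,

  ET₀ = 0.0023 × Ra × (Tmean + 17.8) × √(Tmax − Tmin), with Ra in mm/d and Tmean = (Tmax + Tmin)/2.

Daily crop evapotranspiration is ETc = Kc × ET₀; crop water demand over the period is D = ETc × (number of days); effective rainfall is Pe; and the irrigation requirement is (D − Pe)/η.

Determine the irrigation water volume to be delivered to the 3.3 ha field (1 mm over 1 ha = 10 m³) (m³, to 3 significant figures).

1700 m³

Tmean = (30.6 + 18.7)/2 = 24.65 °C
ET₀ = 0.0023 × 11.87 × (24.65 + 17.8) × √11.9 = 0.0023 × 11.87 × 42.45 × 3.4496 = 3.9978 mm/d
ETc = Kc × ET₀ = 1.05 × 3.9978 = 4.1977 mm/d
Crop demand D = ETc × 14 d = 4.1977 × 14 = 58.768 mm
Pe = 0.55 × 26.1 = 14.355 mm
D − Pe = 58.768 − 14.355 = 44.413 mm
Gross irrigation = 44.413 / 0.86 = 51.643 mm
Volume = 51.643 mm × 3.3 ha × 10 = 1704.2 m³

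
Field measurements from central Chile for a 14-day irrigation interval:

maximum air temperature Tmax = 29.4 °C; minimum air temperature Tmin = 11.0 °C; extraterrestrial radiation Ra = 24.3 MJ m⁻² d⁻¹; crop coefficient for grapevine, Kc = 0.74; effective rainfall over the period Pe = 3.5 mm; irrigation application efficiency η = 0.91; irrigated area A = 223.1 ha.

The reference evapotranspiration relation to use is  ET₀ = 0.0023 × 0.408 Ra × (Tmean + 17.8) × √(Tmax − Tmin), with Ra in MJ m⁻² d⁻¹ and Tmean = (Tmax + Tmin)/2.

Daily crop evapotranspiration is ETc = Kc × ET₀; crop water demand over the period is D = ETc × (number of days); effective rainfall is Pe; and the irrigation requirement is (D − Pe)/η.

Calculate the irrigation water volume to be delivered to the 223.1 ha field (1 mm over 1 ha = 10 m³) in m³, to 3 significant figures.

85800 m³

Tmean = (29.4 + 11.0)/2 = 20.20 °C
0.408 Ra = 0.408 × 24.3 = 9.9144 mm/d equivalent
ET₀ = 0.0023 × 9.9144 × (20.20 + 17.8) × √18.4 = 0.0023 × 9.9144 × 38.00 × 4.2895 = 3.7169 mm/d
ETc = Kc × ET₀ = 0.74 × 3.7169 = 2.7505 mm/d
Crop demand D = ETc × 14 d = 2.7505 × 14 = 38.507 mm
D − Pe = 38.507 − 3.5 = 35.007 mm
Gross irrigation = 35.007 / 0.91 = 38.469 mm
Volume = 38.469 mm × 223.1 ha × 10 = 85824.3 m³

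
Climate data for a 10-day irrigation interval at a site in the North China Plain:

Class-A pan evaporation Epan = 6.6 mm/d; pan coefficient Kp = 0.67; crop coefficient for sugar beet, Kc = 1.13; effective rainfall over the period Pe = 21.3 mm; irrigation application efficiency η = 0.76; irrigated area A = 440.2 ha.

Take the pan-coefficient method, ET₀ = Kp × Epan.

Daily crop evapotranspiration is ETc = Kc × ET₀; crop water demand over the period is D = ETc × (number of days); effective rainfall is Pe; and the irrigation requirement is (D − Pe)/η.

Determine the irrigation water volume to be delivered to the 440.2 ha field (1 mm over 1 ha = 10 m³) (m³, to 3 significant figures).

166000 m³

ET₀ = 0.67 × 6.6 = 4.4220 mm/d
ETc = Kc × ET₀ = 1.13 × 4.4220 = 4.9969 mm/d
Crop demand D = ETc × 10 d = 4.9969 × 10 = 49.969 mm
D − Pe = 49.969 − 21.3 = 28.669 mm
Gross irrigation = 28.669 / 0.76 = 37.722 mm
Volume = 37.722 mm × 440.2 ha × 10 = 166052.2 m³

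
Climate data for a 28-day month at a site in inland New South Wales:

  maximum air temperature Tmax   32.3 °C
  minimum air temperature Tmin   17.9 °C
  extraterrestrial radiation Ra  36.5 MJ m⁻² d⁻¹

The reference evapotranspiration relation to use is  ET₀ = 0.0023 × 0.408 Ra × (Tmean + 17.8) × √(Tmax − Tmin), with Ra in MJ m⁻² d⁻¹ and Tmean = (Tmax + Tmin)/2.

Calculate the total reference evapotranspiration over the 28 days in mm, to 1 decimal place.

156.1 mm

Tmean = (32.3 + 17.9)/2 = 25.10 °C
0.408 Ra = 0.408 × 36.5 = 14.8920 mm/d equivalent
ET₀ = 0.0023 × 14.8920 × (25.10 + 17.8) × √14.4 = 0.0023 × 14.8920 × 42.90 × 3.7947 = 5.5759 mm/d
Over 28 days: 5.5759 × 28 = 156.125 mm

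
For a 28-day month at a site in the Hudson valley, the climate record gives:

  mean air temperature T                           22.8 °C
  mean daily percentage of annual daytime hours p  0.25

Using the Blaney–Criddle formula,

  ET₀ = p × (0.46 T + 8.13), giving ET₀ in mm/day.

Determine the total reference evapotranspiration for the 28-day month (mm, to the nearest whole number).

ET₀ = 0.25 × (0.46 × 22.8 + 8.13) = 0.25 × 18.618 = 4.6545 mm/d
Monthly total = 4.6545 × 28 = 130.326 mm

130 mm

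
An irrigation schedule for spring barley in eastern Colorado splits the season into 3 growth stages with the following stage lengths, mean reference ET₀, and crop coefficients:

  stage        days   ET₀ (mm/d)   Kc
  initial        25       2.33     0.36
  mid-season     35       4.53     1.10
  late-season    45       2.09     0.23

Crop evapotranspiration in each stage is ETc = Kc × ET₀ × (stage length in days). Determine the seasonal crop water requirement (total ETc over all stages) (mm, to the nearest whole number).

217 mm

initial: 0.36 × 2.33 × 25 = 20.97 mm
mid-season: 1.10 × 4.53 × 35 = 174.41 mm
late-season: 0.23 × 2.09 × 45 = 21.63 mm
Seasonal total = 217.01 mm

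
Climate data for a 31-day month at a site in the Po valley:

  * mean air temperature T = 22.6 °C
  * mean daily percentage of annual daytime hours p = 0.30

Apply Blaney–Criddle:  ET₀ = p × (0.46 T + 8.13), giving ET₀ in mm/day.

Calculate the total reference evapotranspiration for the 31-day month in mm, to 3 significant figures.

172 mm

ET₀ = 0.30 × (0.46 × 22.6 + 8.13) = 0.30 × 18.526 = 5.5578 mm/d
Monthly total = 5.5578 × 31 = 172.292 mm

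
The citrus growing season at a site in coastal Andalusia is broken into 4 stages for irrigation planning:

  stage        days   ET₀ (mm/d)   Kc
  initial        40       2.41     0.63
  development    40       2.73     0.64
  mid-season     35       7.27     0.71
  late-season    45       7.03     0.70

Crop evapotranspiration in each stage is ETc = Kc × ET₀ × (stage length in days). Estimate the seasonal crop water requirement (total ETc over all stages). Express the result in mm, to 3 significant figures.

533 mm

initial: 0.63 × 2.41 × 40 = 60.73 mm
development: 0.64 × 2.73 × 40 = 69.89 mm
mid-season: 0.71 × 7.27 × 35 = 180.66 mm
late-season: 0.70 × 7.03 × 45 = 221.45 mm
Seasonal total = 532.73 mm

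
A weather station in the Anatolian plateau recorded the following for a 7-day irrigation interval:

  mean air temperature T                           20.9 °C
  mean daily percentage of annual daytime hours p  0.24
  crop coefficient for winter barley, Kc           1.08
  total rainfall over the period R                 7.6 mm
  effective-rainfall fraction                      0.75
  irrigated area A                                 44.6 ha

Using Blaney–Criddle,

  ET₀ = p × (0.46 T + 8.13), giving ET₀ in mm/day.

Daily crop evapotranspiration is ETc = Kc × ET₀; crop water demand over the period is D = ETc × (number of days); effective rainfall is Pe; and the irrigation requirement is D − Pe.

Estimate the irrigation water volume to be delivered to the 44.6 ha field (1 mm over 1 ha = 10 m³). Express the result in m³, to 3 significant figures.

ET₀ = 0.24 × (0.46 × 20.9 + 8.13) = 0.24 × 17.744 = 4.2586 mm/d
ETc = Kc × ET₀ = 1.08 × 4.2586 = 4.5993 mm/d
Crop demand D = ETc × 7 d = 4.5993 × 7 = 32.195 mm
Pe = 0.75 × 7.6 = 5.700 mm
D − Pe = 32.195 − 5.700 = 26.495 mm
Volume = 26.495 mm × 44.6 ha × 10 = 11816.8 m³

11800 m³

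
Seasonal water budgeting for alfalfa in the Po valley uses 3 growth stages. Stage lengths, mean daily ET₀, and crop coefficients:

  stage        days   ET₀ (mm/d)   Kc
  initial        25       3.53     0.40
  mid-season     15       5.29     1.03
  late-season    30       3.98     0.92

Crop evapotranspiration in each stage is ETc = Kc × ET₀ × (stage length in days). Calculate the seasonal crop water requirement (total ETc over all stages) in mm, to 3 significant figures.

227 mm

initial: 0.40 × 3.53 × 25 = 35.30 mm
mid-season: 1.03 × 5.29 × 15 = 81.73 mm
late-season: 0.92 × 3.98 × 30 = 109.85 mm
Seasonal total = 226.88 mm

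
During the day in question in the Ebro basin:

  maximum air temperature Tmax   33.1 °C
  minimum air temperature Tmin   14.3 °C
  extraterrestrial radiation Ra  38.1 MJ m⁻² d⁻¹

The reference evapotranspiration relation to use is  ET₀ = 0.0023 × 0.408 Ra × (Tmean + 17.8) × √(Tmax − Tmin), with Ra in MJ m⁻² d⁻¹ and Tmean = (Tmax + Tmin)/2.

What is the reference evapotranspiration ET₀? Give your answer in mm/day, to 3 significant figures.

6.43 mm/day

Tmean = (33.1 + 14.3)/2 = 23.70 °C
0.408 Ra = 0.408 × 38.1 = 15.5448 mm/d equivalent
ET₀ = 0.0023 × 15.5448 × (23.70 + 17.8) × √18.8 = 0.0023 × 15.5448 × 41.50 × 4.3359 = 6.4334 mm/d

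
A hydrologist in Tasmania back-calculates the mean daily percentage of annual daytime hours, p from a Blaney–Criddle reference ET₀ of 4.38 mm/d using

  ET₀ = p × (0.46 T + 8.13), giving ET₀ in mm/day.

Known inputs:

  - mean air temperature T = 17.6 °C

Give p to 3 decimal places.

p = ET₀ / (0.46 T + 8.13) = 4.38 / (0.46 × 17.6 + 8.13) = 4.38 / 16.226 = 0.2699

0.270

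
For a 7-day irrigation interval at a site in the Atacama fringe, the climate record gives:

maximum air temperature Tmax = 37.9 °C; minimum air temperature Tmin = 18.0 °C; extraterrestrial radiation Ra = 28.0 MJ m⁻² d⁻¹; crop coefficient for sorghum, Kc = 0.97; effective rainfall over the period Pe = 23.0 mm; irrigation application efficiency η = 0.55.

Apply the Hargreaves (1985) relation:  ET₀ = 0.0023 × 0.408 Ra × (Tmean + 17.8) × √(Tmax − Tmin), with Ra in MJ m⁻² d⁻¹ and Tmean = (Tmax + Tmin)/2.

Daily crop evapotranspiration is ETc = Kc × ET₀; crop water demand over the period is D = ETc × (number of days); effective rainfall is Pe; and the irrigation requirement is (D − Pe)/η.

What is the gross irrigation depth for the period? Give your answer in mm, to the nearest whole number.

Tmean = (37.9 + 18.0)/2 = 27.95 °C
0.408 Ra = 0.408 × 28.0 = 11.4240 mm/d equivalent
ET₀ = 0.0023 × 11.4240 × (27.95 + 17.8) × √19.9 = 0.0023 × 11.4240 × 45.75 × 4.4609 = 5.3624 mm/d
ETc = Kc × ET₀ = 0.97 × 5.3624 = 5.2015 mm/d
Crop demand D = ETc × 7 d = 5.2015 × 7 = 36.411 mm
D − Pe = 36.411 − 23.0 = 13.411 mm
Gross irrigation = 13.411 / 0.55 = 24.384 mm

24 mm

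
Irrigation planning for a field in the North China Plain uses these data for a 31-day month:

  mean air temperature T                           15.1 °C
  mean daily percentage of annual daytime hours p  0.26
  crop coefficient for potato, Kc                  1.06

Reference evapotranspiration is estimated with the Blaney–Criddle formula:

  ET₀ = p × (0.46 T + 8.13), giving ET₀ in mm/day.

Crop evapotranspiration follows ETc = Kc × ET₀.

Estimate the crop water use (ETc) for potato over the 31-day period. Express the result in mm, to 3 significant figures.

ET₀ = 0.26 × (0.46 × 15.1 + 8.13) = 0.26 × 15.076 = 3.9198 mm/d
ETc = Kc × ET₀ = 1.06 × 3.9198 = 4.1550 mm/d
Over 31 days: 4.1550 × 31 = 128.805 mm

129 mm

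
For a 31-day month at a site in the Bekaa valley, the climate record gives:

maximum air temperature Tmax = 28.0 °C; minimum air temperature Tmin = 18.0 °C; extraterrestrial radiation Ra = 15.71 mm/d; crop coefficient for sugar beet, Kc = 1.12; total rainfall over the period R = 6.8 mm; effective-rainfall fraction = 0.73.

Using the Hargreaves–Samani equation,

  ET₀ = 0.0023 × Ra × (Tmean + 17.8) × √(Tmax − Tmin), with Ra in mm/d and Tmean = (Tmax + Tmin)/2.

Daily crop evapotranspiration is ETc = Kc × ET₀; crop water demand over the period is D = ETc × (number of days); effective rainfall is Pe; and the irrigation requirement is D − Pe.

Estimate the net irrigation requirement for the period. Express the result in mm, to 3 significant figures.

Tmean = (28.0 + 18.0)/2 = 23.00 °C
ET₀ = 0.0023 × 15.71 × (23.00 + 17.8) × √10.0 = 0.0023 × 15.71 × 40.80 × 3.1623 = 4.6619 mm/d
ETc = Kc × ET₀ = 1.12 × 4.6619 = 5.2213 mm/d
Crop demand D = ETc × 31 d = 5.2213 × 31 = 161.860 mm
Pe = 0.73 × 6.8 = 4.964 mm
D − Pe = 161.860 − 4.964 = 156.896 mm

157 mm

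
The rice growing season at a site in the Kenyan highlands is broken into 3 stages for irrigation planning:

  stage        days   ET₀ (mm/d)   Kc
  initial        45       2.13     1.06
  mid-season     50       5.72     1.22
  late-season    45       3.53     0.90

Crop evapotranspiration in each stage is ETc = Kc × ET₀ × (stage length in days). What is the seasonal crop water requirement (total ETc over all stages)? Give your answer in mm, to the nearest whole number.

initial: 1.06 × 2.13 × 45 = 101.60 mm
mid-season: 1.22 × 5.72 × 50 = 348.92 mm
late-season: 0.90 × 3.53 × 45 = 142.97 mm
Seasonal total = 593.49 mm

593 mm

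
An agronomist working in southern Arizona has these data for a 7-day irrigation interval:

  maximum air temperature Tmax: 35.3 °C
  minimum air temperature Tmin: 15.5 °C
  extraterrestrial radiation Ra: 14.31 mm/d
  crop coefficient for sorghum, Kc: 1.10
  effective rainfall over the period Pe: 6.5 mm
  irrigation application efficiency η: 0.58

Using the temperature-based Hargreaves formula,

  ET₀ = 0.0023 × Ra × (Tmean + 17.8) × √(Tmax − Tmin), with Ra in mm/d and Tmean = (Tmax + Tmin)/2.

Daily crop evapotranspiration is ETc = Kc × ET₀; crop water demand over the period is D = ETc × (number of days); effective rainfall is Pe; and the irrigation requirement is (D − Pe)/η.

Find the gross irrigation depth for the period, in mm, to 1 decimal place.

Tmean = (35.3 + 15.5)/2 = 25.40 °C
ET₀ = 0.0023 × 14.31 × (25.40 + 17.8) × √19.8 = 0.0023 × 14.31 × 43.20 × 4.4497 = 6.3268 mm/d
ETc = Kc × ET₀ = 1.10 × 6.3268 = 6.9595 mm/d
Crop demand D = ETc × 7 d = 6.9595 × 7 = 48.717 mm
D − Pe = 48.717 − 6.5 = 42.217 mm
Gross irrigation = 42.217 / 0.58 = 72.788 mm

72.8 mm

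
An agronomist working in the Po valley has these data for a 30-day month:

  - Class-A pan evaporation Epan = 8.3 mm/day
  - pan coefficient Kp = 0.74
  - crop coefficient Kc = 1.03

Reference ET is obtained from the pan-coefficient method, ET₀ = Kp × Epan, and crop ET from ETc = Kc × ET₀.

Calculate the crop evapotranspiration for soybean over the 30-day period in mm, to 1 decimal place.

189.8 mm

ET₀ = 0.74 × 8.3 = 6.1420 mm/d
ETc = Kc × ET₀ = 1.03 × 6.1420 = 6.3263 mm/d
Over 30 days: 6.3263 × 30 = 189.789 mm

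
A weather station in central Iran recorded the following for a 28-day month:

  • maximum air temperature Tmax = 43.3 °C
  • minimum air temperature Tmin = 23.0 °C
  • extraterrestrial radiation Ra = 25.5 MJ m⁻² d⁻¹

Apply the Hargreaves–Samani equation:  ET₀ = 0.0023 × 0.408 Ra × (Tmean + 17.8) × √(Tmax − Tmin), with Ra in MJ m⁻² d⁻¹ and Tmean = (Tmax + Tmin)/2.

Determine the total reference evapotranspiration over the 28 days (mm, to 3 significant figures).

Tmean = (43.3 + 23.0)/2 = 33.15 °C
0.408 Ra = 0.408 × 25.5 = 10.4040 mm/d equivalent
ET₀ = 0.0023 × 10.4040 × (33.15 + 17.8) × √20.3 = 0.0023 × 10.4040 × 50.95 × 4.5056 = 5.4932 mm/d
Over 28 days: 5.4932 × 28 = 153.810 mm

154 mm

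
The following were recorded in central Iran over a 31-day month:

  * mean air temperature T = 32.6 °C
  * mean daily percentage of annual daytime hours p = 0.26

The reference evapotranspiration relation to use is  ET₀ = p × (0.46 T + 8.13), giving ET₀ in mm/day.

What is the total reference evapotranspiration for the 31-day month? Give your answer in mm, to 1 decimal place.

186.4 mm

ET₀ = 0.26 × (0.46 × 32.6 + 8.13) = 0.26 × 23.126 = 6.0128 mm/d
Monthly total = 6.0128 × 31 = 186.397 mm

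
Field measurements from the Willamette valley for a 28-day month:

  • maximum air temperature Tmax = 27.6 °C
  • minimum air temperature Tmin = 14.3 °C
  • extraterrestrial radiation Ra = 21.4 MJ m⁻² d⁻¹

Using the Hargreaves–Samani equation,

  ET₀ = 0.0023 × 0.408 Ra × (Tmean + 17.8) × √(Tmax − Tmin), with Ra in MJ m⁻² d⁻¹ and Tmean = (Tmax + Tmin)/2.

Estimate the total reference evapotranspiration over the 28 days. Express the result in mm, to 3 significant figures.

Tmean = (27.6 + 14.3)/2 = 20.95 °C
0.408 Ra = 0.408 × 21.4 = 8.7312 mm/d equivalent
ET₀ = 0.0023 × 8.7312 × (20.95 + 17.8) × √13.3 = 0.0023 × 8.7312 × 38.75 × 3.6469 = 2.8379 mm/d
Over 28 days: 2.8379 × 28 = 79.461 mm

79.5 mm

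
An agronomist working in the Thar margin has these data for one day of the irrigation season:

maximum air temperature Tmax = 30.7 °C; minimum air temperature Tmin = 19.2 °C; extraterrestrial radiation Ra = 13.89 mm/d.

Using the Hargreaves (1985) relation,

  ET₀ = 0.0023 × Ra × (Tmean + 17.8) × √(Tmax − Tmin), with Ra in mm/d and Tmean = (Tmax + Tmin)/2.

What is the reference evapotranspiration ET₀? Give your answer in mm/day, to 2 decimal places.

4.63 mm/day

Tmean = (30.7 + 19.2)/2 = 24.95 °C
ET₀ = 0.0023 × 13.89 × (24.95 + 17.8) × √11.5 = 0.0023 × 13.89 × 42.75 × 3.3912 = 4.6315 mm/d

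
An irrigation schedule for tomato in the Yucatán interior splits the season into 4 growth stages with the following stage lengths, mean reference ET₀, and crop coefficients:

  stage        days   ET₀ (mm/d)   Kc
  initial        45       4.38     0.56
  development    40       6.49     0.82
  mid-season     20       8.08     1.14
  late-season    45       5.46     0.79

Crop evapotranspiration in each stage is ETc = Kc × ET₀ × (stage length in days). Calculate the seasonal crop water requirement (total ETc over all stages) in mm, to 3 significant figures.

702 mm

initial: 0.56 × 4.38 × 45 = 110.38 mm
development: 0.82 × 6.49 × 40 = 212.87 mm
mid-season: 1.14 × 8.08 × 20 = 184.22 mm
late-season: 0.79 × 5.46 × 45 = 194.10 mm
Seasonal total = 701.57 mm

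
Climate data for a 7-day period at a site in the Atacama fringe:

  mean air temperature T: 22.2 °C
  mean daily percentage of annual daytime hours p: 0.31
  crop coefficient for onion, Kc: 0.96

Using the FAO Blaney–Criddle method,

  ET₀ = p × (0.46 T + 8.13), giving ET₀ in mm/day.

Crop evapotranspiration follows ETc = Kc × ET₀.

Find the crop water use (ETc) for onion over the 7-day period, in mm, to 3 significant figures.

38.2 mm

ET₀ = 0.31 × (0.46 × 22.2 + 8.13) = 0.31 × 18.342 = 5.6860 mm/d
ETc = Kc × ET₀ = 0.96 × 5.6860 = 5.4586 mm/d
Over 7 days: 5.4586 × 7 = 38.210 mm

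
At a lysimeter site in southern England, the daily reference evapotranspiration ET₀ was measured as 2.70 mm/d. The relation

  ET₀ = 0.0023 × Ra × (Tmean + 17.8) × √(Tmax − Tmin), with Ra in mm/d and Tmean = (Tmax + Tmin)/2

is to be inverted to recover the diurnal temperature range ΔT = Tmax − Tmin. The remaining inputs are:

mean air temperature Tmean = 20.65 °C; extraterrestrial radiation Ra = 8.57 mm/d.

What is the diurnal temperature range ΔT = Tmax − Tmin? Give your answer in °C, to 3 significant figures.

√ΔT = ET₀ / [0.0023 × Ra × (Tmean+17.8)] = 2.70 / (0.0023 × 8.57 × 38.45) = 3.5625
ΔT = 3.5625² = 12.691 °C

12.7 °C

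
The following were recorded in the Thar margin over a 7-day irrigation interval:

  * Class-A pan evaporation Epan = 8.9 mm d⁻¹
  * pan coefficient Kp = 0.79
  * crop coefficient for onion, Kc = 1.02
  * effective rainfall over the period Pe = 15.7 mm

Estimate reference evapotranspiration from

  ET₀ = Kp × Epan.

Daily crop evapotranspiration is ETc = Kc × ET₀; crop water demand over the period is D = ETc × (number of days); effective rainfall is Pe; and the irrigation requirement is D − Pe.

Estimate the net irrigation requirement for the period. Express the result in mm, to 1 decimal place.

ET₀ = 0.79 × 8.9 = 7.0310 mm/d
ETc = Kc × ET₀ = 1.02 × 7.0310 = 7.1716 mm/d
Crop demand D = ETc × 7 d = 7.1716 × 7 = 50.201 mm
D − Pe = 50.201 − 15.7 = 34.501 mm

34.5 mm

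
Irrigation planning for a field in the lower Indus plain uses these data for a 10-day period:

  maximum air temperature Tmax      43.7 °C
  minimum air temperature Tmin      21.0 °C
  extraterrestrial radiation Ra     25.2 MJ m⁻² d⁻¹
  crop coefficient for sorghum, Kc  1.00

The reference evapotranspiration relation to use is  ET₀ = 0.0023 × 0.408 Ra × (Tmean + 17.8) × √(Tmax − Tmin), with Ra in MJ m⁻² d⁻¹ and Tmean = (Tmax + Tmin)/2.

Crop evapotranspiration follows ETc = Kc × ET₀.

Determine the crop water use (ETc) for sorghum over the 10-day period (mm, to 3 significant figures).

Tmean = (43.7 + 21.0)/2 = 32.35 °C
0.408 Ra = 0.408 × 25.2 = 10.2816 mm/d equivalent
ET₀ = 0.0023 × 10.2816 × (32.35 + 17.8) × √22.7 = 0.0023 × 10.2816 × 50.15 × 4.7645 = 5.6504 mm/d
ETc = Kc × ET₀ = 1.00 × 5.6504 = 5.6504 mm/d
Over 10 days: 5.6504 × 10 = 56.504 mm

56.5 mm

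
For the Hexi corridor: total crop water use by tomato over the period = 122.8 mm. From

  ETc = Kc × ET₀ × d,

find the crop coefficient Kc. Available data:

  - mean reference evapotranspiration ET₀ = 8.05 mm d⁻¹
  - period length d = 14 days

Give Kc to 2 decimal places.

ETc = Kc × ET₀ × d  ⇒  Kc = ETc / (ET₀ × d)
Kc = 122.8 / (8.05 × 14) = 122.8 / 112.70 = 1.0896

1.09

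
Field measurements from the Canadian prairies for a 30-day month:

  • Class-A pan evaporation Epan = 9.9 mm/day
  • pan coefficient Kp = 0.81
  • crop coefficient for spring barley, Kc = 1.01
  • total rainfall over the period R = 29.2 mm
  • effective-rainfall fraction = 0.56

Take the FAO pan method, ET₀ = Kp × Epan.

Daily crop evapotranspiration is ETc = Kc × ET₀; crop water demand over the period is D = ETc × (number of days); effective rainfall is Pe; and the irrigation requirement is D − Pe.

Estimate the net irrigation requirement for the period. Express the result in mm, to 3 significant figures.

ET₀ = 0.81 × 9.9 = 8.0190 mm/d
ETc = Kc × ET₀ = 1.01 × 8.0190 = 8.0992 mm/d
Crop demand D = ETc × 30 d = 8.0992 × 30 = 242.976 mm
Pe = 0.56 × 29.2 = 16.352 mm
D − Pe = 242.976 − 16.352 = 226.624 mm

227 mm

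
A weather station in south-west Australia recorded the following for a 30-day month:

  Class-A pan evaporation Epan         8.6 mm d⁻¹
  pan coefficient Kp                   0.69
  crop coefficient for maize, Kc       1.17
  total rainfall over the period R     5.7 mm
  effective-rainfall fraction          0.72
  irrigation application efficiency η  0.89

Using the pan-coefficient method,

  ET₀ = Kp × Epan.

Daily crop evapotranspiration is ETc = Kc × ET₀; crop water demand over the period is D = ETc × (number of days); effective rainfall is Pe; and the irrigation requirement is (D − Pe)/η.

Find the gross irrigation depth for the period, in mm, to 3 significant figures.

229 mm

ET₀ = 0.69 × 8.6 = 5.9340 mm/d
ETc = Kc × ET₀ = 1.17 × 5.9340 = 6.9428 mm/d
Crop demand D = ETc × 30 d = 6.9428 × 30 = 208.284 mm
Pe = 0.72 × 5.7 = 4.104 mm
D − Pe = 208.284 − 4.104 = 204.180 mm
Gross irrigation = 204.180 / 0.89 = 229.416 mm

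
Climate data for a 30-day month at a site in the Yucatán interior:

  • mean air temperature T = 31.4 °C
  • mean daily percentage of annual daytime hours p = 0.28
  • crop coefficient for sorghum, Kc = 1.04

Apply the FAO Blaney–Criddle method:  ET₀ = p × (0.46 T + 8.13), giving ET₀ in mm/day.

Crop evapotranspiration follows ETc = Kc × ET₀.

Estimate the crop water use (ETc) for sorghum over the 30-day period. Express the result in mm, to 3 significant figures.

197 mm

ET₀ = 0.28 × (0.46 × 31.4 + 8.13) = 0.28 × 22.574 = 6.3207 mm/d
ETc = Kc × ET₀ = 1.04 × 6.3207 = 6.5735 mm/d
Over 30 days: 6.5735 × 30 = 197.205 mm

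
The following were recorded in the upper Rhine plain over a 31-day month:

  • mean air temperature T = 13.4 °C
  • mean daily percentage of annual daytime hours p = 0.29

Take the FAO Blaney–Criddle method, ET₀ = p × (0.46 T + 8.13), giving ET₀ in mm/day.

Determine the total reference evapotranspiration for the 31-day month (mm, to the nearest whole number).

ET₀ = 0.29 × (0.46 × 13.4 + 8.13) = 0.29 × 14.294 = 4.1453 mm/d
Monthly total = 4.1453 × 31 = 128.504 mm

129 mm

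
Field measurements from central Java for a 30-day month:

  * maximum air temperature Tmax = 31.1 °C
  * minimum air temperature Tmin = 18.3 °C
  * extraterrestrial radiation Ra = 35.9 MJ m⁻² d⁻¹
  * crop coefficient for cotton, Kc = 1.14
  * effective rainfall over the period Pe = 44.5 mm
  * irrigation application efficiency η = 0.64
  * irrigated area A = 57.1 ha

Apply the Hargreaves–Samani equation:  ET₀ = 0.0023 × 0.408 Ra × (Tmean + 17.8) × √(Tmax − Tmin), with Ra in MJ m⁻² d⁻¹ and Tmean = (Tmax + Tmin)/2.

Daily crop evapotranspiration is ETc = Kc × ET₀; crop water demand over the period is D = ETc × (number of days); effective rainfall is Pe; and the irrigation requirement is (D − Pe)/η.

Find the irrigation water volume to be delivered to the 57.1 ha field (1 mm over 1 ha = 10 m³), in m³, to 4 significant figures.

Tmean = (31.1 + 18.3)/2 = 24.70 °C
0.408 Ra = 0.408 × 35.9 = 14.6472 mm/d equivalent
ET₀ = 0.0023 × 14.6472 × (24.70 + 17.8) × √12.8 = 0.0023 × 14.6472 × 42.50 × 3.5777 = 5.1224 mm/d
ETc = Kc × ET₀ = 1.14 × 5.1224 = 5.8395 mm/d
Crop demand D = ETc × 30 d = 5.8395 × 30 = 175.185 mm
D − Pe = 175.185 − 44.5 = 130.685 mm
Gross irrigation = 130.685 / 0.64 = 204.195 mm
Volume = 204.195 mm × 57.1 ha × 10 = 116595.3 m³

116600 m³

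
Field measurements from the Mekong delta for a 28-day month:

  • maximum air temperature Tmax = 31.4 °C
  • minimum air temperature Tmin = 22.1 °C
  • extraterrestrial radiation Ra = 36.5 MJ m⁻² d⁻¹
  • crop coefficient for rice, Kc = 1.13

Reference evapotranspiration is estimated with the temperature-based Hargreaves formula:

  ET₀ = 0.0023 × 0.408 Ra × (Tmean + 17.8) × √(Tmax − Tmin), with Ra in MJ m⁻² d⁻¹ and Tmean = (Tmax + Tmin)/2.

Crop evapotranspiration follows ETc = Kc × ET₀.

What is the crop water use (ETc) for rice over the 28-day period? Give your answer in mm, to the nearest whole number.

Tmean = (31.4 + 22.1)/2 = 26.75 °C
0.408 Ra = 0.408 × 36.5 = 14.8920 mm/d equivalent
ET₀ = 0.0023 × 14.8920 × (26.75 + 17.8) × √9.3 = 0.0023 × 14.8920 × 44.55 × 3.0496 = 4.6534 mm/d
ETc = Kc × ET₀ = 1.13 × 4.6534 = 5.2583 mm/d
Over 28 days: 5.2583 × 28 = 147.232 mm

147 mm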